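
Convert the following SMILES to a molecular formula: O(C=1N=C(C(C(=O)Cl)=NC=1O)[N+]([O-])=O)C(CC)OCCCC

Heavy atoms from the SMILES: 12 C, 1 Cl, 3 N, 6 O.
Implicit hydrogens by atom environment:
  4 × C: 2 H each → 8
  4 × C (aromatic): no H
  4 × O: no H
  2 × C: 3 H each → 6
  2 × N (aromatic): no H
  1 × C: 1 H
  1 × C: no H
  1 × Cl: no H
  1 × N (charge +1): no H
  1 × O: 1 H
  1 × O (charge -1): no H
  Total hydrogens = 16.
Molecular formula: C12H16ClN3O6

C12H16ClN3O6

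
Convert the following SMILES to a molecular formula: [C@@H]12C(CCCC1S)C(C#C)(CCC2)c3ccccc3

C18H22S

Heavy atoms from the SMILES: 18 C, 1 S.
Implicit hydrogens by atom environment:
  6 × C: 2 H each → 12
  5 × C (aromatic): 1 H each → 5
  4 × C: 1 H each → 4
  2 × C: no H
  1 × C (aromatic): no H
  1 × S: 1 H
  Total hydrogens = 22.
Molecular formula: C18H22S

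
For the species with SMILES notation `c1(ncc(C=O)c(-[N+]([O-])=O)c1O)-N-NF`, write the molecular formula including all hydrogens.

Heavy atoms from the SMILES: 6 C, 1 F, 4 N, 4 O.
Implicit hydrogens by atom environment:
  4 × C (aromatic): no H
  2 × N: 1 H each → 2
  2 × O: no H
  1 × C (aromatic): 1 H
  1 × C: 1 H
  1 × F: no H
  1 × N (aromatic): no H
  1 × N (charge +1): no H
  1 × O: 1 H
  1 × O (charge -1): no H
  Total hydrogens = 5.
Molecular formula: C6H5FN4O4

C6H5FN4O4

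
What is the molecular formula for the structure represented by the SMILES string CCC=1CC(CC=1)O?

Heavy atoms from the SMILES: 7 C, 1 O.
Implicit hydrogens by atom environment:
  3 × C: 2 H each → 6
  2 × C: 1 H each → 2
  1 × C: 3 H
  1 × C: no H
  1 × O: 1 H
  Total hydrogens = 12.
Molecular formula: C7H12O

C7H12O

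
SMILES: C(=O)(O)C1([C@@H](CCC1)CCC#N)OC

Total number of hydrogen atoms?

Hydrogens are implicit in SMILES; fill each atom to its normal valence:
  5 × C: 2 H each → 10
  3 × C: no H
  2 × O: no H
  1 × C: 3 H
  1 × C: 1 H
  1 × N: no H
  1 × O: 1 H
  Total hydrogens = 15.

15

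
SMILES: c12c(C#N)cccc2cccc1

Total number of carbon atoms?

The symbol for carbon appears 11 times in the SMILES. Lowercase c denotes aromatic carbon and counts toward C.

11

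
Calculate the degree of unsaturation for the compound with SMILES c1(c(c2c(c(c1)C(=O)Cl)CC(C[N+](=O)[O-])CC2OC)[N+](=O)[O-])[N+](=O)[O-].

Molecular formula from the SMILES: C13H12ClN3O8.
DoU = (2C + 2 + N − H − X)/2 = (2·13 + 2 + 3 − 12 − 1)/2 = 18/2 = 9.
(Structurally: 2 ring(s) + 7 π bond(s) = 9.)

9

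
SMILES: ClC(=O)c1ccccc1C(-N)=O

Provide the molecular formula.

C8H6ClNO2

Heavy atoms from the SMILES: 8 C, 1 Cl, 1 N, 2 O.
Implicit hydrogens by atom environment:
  4 × C (aromatic): 1 H each → 4
  2 × C (aromatic): no H
  2 × C: no H
  2 × O: no H
  1 × Cl: no H
  1 × N: 2 H
  Total hydrogens = 6.
Molecular formula: C8H6ClNO2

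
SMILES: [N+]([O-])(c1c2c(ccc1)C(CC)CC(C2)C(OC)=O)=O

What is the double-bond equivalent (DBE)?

7

Molecular formula from the SMILES: C14H17NO4.
DoU = (2C + 2 + N − H − X)/2 = (2·14 + 2 + 1 − 17 − 0)/2 = 14/2 = 7.
(Structurally: 2 ring(s) + 5 π bond(s) = 7.)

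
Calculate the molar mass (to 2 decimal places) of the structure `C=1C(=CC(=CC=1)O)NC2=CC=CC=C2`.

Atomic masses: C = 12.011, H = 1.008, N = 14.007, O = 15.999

Molecular formula: C12H11NO.
M = 12×12.011 + 11×1.008 + 1×14.007 + 1×15.999 = 185.23 g/mol.

185.23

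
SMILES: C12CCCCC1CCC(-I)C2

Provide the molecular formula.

Heavy atoms from the SMILES: 10 C, 1 I.
Implicit hydrogens by atom environment:
  7 × C: 2 H each → 14
  3 × C: 1 H each → 3
  1 × I: no H
  Total hydrogens = 17.
Molecular formula: C10H17I

C10H17I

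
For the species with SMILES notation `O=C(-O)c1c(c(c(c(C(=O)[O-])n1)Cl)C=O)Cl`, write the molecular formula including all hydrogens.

Heavy atoms from the SMILES: 8 C, 2 Cl, 1 N, 5 O.
Implicit hydrogens by atom environment:
  5 × C (aromatic): no H
  3 × O: no H
  2 × C: no H
  2 × Cl: no H
  1 × C: 1 H
  1 × N (aromatic): no H
  1 × O: 1 H
  1 × O (charge -1): no H
  Total hydrogens = 2.
Net charge -1.
Molecular formula: C8H2Cl2NO5-

C8H2Cl2NO5-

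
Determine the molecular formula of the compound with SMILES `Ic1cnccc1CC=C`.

C8H8IN

Heavy atoms from the SMILES: 8 C, 1 I, 1 N.
Implicit hydrogens by atom environment:
  3 × C (aromatic): 1 H each → 3
  2 × C: 2 H each → 4
  2 × C (aromatic): no H
  1 × C: 1 H
  1 × I: no H
  1 × N (aromatic): no H
  Total hydrogens = 8.
Molecular formula: C8H8IN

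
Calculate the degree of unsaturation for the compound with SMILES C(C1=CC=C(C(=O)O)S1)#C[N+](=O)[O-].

Molecular formula from the SMILES: C7H3NO4S.
DoU = (2C + 2 + N − H − X)/2 = (2·7 + 2 + 1 − 3 − 0)/2 = 14/2 = 7.
(Structurally: 1 ring(s) + 6 π bond(s) = 7.)

7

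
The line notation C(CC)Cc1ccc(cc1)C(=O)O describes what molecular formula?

Heavy atoms from the SMILES: 11 C, 2 O.
Implicit hydrogens by atom environment:
  4 × C (aromatic): 1 H each → 4
  3 × C: 2 H each → 6
  2 × C (aromatic): no H
  1 × C: 3 H
  1 × C: no H
  1 × O: 1 H
  1 × O: no H
  Total hydrogens = 14.
Molecular formula: C11H14O2

C11H14O2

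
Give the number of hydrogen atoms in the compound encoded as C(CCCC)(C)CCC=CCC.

24

Hydrogens are implicit in SMILES; fill each atom to its normal valence:
  6 × C: 2 H each → 12
  3 × C: 3 H each → 9
  3 × C: 1 H each → 3
  Total hydrogens = 24.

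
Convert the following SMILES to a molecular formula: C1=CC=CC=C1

Heavy atoms from the SMILES: 6 C.
Implicit hydrogens by atom environment:
  6 × C (aromatic): 1 H each → 6
  Total hydrogens = 6.
Molecular formula: C6H6

C6H6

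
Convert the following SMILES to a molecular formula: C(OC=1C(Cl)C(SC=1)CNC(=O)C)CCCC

C12H20ClNO2S

Heavy atoms from the SMILES: 12 C, 1 Cl, 1 N, 2 O, 1 S.
Implicit hydrogens by atom environment:
  5 × C: 2 H each → 10
  3 × C: 1 H each → 3
  2 × C: 3 H each → 6
  2 × C: no H
  2 × O: no H
  1 × Cl: no H
  1 × N: 1 H
  1 × S: no H
  Total hydrogens = 20.
Molecular formula: C12H20ClNO2S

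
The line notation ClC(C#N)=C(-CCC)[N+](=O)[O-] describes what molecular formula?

C6H7ClN2O2

Heavy atoms from the SMILES: 6 C, 1 Cl, 2 N, 2 O.
Implicit hydrogens by atom environment:
  3 × C: no H
  2 × C: 2 H each → 4
  1 × C: 3 H
  1 × Cl: no H
  1 × N: no H
  1 × N (charge +1): no H
  1 × O: no H
  1 × O (charge -1): no H
  Total hydrogens = 7.
Molecular formula: C6H7ClN2O2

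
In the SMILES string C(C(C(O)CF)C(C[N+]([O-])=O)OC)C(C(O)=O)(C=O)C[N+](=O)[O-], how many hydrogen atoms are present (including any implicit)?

Hydrogens are implicit in SMILES; fill each atom to its normal valence:
  5 × O: no H
  4 × C: 2 H each → 8
  4 × C: 1 H each → 4
  2 × C: no H
  2 × N (charge +1): no H
  2 × O: 1 H each → 2
  2 × O (charge -1): no H
  1 × C: 3 H
  1 × F: no H
  Total hydrogens = 17.

17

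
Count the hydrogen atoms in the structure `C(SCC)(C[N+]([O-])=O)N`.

Hydrogens are implicit in SMILES; fill each atom to its normal valence:
  2 × C: 2 H each → 4
  1 × C: 3 H
  1 × C: 1 H
  1 × N: 2 H
  1 × N (charge +1): no H
  1 × O: no H
  1 × O (charge -1): no H
  1 × S: no H
  Total hydrogens = 10.

10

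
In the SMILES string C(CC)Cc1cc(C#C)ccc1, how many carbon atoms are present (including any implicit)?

The symbol for carbon appears 12 times in the SMILES. Lowercase c denotes aromatic carbon and counts toward C.

12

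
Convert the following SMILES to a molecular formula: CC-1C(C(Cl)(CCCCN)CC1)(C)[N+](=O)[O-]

Heavy atoms from the SMILES: 11 C, 1 Cl, 2 N, 2 O.
Implicit hydrogens by atom environment:
  6 × C: 2 H each → 12
  2 × C: 3 H each → 6
  2 × C: no H
  1 × C: 1 H
  1 × Cl: no H
  1 × N: 2 H
  1 × N (charge +1): no H
  1 × O: no H
  1 × O (charge -1): no H
  Total hydrogens = 21.
Molecular formula: C11H21ClN2O2

C11H21ClN2O2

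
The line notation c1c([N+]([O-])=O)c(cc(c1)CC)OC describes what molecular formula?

Heavy atoms from the SMILES: 9 C, 1 N, 3 O.
Implicit hydrogens by atom environment:
  3 × C (aromatic): 1 H each → 3
  3 × C (aromatic): no H
  2 × C: 3 H each → 6
  2 × O: no H
  1 × C: 2 H
  1 × N (charge +1): no H
  1 × O (charge -1): no H
  Total hydrogens = 11.
Molecular formula: C9H11NO3

C9H11NO3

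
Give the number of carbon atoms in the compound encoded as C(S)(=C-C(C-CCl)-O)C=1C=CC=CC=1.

11

The symbol for carbon appears 11 times in the SMILES. (Cl is a single chlorine, not C + l.)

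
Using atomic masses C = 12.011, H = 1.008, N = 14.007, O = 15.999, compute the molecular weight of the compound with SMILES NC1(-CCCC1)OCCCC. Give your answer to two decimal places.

157.26

Molecular formula: C9H19NO.
M = 9×12.011 + 19×1.008 + 1×14.007 + 1×15.999 = 157.26 g/mol.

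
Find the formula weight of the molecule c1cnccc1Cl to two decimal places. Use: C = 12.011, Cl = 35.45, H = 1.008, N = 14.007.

Molecular formula: C5H4ClN.
M = 5×12.011 + 1×35.45 + 4×1.008 + 1×14.007 = 113.54 g/mol.

113.54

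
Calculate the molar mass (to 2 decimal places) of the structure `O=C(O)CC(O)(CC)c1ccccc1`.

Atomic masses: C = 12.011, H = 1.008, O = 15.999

194.23

Molecular formula: C11H14O3.
M = 11×12.011 + 14×1.008 + 3×15.999 = 194.23 g/mol.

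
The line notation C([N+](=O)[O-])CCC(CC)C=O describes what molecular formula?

Heavy atoms from the SMILES: 7 C, 1 N, 3 O.
Implicit hydrogens by atom environment:
  4 × C: 2 H each → 8
  2 × C: 1 H each → 2
  2 × O: no H
  1 × C: 3 H
  1 × N (charge +1): no H
  1 × O (charge -1): no H
  Total hydrogens = 13.
Molecular formula: C7H13NO3

C7H13NO3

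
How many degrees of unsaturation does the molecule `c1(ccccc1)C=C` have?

Molecular formula from the SMILES: C8H8.
DoU = (2C + 2 + N − H − X)/2 = (2·8 + 2 + 0 − 8 − 0)/2 = 10/2 = 5.
(Structurally: 1 ring(s) + 4 π bond(s) = 5.)

5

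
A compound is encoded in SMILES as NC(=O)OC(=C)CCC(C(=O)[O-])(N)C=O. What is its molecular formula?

Heavy atoms from the SMILES: 8 C, 2 N, 5 O.
Implicit hydrogens by atom environment:
  4 × C: no H
  4 × O: no H
  3 × C: 2 H each → 6
  2 × N: 2 H each → 4
  1 × C: 1 H
  1 × O (charge -1): no H
  Total hydrogens = 11.
Net charge -1.
Molecular formula: C8H11N2O5-

C8H11N2O5-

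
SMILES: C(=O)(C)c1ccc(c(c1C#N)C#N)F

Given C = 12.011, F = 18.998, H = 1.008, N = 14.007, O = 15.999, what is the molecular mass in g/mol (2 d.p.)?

188.16

Molecular formula: C10H5FN2O.
M = 10×12.011 + 1×18.998 + 5×1.008 + 2×14.007 + 1×15.999 = 188.16 g/mol.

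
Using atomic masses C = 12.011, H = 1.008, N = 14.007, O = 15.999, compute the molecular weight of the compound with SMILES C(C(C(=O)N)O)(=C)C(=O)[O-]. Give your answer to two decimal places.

144.11

Molecular formula: C5H6NO4-.
M = 5×12.011 + 6×1.008 + 1×14.007 + 4×15.999 = 144.11 g/mol.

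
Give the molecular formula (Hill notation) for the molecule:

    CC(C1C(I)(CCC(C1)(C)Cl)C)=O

C10H16ClIO

Heavy atoms from the SMILES: 10 C, 1 Cl, 1 I, 1 O.
Implicit hydrogens by atom environment:
  3 × C: 3 H each → 9
  3 × C: 2 H each → 6
  3 × C: no H
  1 × C: 1 H
  1 × Cl: no H
  1 × I: no H
  1 × O: no H
  Total hydrogens = 16.
Molecular formula: C10H16ClIO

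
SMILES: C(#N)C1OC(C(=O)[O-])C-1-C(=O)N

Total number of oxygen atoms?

The symbol for oxygen appears 4 times in the SMILES.

4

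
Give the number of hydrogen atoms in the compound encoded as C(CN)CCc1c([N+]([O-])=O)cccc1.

14

Hydrogens are implicit in SMILES; fill each atom to its normal valence:
  4 × C: 2 H each → 8
  4 × C (aromatic): 1 H each → 4
  2 × C (aromatic): no H
  1 × N: 2 H
  1 × N (charge +1): no H
  1 × O: no H
  1 × O (charge -1): no H
  Total hydrogens = 14.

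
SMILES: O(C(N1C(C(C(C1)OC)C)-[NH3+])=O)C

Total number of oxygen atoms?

3

The symbol for oxygen appears 3 times in the SMILES.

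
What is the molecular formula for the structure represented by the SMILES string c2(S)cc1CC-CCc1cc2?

Heavy atoms from the SMILES: 10 C, 1 S.
Implicit hydrogens by atom environment:
  4 × C: 2 H each → 8
  3 × C (aromatic): 1 H each → 3
  3 × C (aromatic): no H
  1 × S: 1 H
  Total hydrogens = 12.
Molecular formula: C10H12S

C10H12S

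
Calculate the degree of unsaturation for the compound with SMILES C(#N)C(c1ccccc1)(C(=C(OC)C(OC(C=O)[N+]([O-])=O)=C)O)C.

Molecular formula from the SMILES: C16H16N2O6.
DoU = (2C + 2 + N − H − X)/2 = (2·16 + 2 + 2 − 16 − 0)/2 = 20/2 = 10.
(Structurally: 1 ring(s) + 9 π bond(s) = 10.)

10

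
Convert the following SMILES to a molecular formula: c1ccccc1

Heavy atoms from the SMILES: 6 C.
Implicit hydrogens by atom environment:
  6 × C (aromatic): 1 H each → 6
  Total hydrogens = 6.
Molecular formula: C6H6

C6H6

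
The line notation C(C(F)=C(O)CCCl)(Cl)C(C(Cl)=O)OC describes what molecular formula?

Heavy atoms from the SMILES: 8 C, 3 Cl, 1 F, 3 O.
Implicit hydrogens by atom environment:
  3 × C: no H
  3 × Cl: no H
  2 × C: 2 H each → 4
  2 × C: 1 H each → 2
  2 × O: no H
  1 × C: 3 H
  1 × F: no H
  1 × O: 1 H
  Total hydrogens = 10.
Molecular formula: C8H10Cl3FO3

C8H10Cl3FO3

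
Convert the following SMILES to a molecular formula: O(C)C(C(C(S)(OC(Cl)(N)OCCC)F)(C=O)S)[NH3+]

C9H19ClFN2O4S2+

Heavy atoms from the SMILES: 9 C, 1 Cl, 1 F, 2 N, 4 O, 2 S.
Implicit hydrogens by atom environment:
  4 × O: no H
  3 × C: no H
  2 × C: 3 H each → 6
  2 × C: 2 H each → 4
  2 × C: 1 H each → 2
  2 × S: 1 H each → 2
  1 × Cl: no H
  1 × F: no H
  1 × N (charge +1): 3 H
  1 × N: 2 H
  Total hydrogens = 19.
Net charge +1.
Molecular formula: C9H19ClFN2O4S2+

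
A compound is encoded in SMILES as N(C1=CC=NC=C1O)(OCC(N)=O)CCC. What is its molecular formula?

Heavy atoms from the SMILES: 10 C, 3 N, 3 O.
Implicit hydrogens by atom environment:
  3 × C: 2 H each → 6
  3 × C (aromatic): 1 H each → 3
  2 × C (aromatic): no H
  2 × O: no H
  1 × C: 3 H
  1 × C: no H
  1 × N: 2 H
  1 × N (aromatic): no H
  1 × N: no H
  1 × O: 1 H
  Total hydrogens = 15.
Molecular formula: C10H15N3O3

C10H15N3O3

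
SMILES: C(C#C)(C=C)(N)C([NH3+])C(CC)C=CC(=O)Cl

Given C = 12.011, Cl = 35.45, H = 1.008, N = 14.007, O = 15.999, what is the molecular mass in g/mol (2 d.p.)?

241.74

Molecular formula: C12H18ClN2O+.
M = 12×12.011 + 1×35.45 + 18×1.008 + 2×14.007 + 1×15.999 = 241.74 g/mol.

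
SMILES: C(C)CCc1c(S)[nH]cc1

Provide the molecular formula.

C8H13NS

Heavy atoms from the SMILES: 8 C, 1 N, 1 S.
Implicit hydrogens by atom environment:
  3 × C: 2 H each → 6
  2 × C (aromatic): 1 H each → 2
  2 × C (aromatic): no H
  1 × C: 3 H
  1 × N (aromatic): 1 H
  1 × S: 1 H
  Total hydrogens = 13.
Molecular formula: C8H13NS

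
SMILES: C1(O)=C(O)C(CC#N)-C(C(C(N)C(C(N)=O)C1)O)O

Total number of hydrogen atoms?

Hydrogens are implicit in SMILES; fill each atom to its normal valence:
  5 × C: 1 H each → 5
  4 × C: no H
  4 × O: 1 H each → 4
  2 × C: 2 H each → 4
  2 × N: 2 H each → 4
  1 × N: no H
  1 × O: no H
  Total hydrogens = 17.

17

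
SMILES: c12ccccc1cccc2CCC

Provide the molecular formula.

Heavy atoms from the SMILES: 13 C.
Implicit hydrogens by atom environment:
  7 × C (aromatic): 1 H each → 7
  3 × C (aromatic): no H
  2 × C: 2 H each → 4
  1 × C: 3 H
  Total hydrogens = 14.
Molecular formula: C13H14

C13H14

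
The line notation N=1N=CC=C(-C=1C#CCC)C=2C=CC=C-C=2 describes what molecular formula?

C14H12N2

Heavy atoms from the SMILES: 14 C, 2 N.
Implicit hydrogens by atom environment:
  7 × C (aromatic): 1 H each → 7
  3 × C (aromatic): no H
  2 × C: no H
  2 × N (aromatic): no H
  1 × C: 3 H
  1 × C: 2 H
  Total hydrogens = 12.
Molecular formula: C14H12N2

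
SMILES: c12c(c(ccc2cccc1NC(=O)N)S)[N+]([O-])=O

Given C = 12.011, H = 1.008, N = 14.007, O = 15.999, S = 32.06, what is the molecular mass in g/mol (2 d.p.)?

263.27

Molecular formula: C11H9N3O3S.
M = 11×12.011 + 9×1.008 + 3×14.007 + 3×15.999 + 1×32.06 = 263.27 g/mol.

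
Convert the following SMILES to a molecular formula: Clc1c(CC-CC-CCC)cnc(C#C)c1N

C14H19ClN2

Heavy atoms from the SMILES: 14 C, 1 Cl, 2 N.
Implicit hydrogens by atom environment:
  6 × C: 2 H each → 12
  4 × C (aromatic): no H
  1 × C: 3 H
  1 × C (aromatic): 1 H
  1 × C: 1 H
  1 × C: no H
  1 × Cl: no H
  1 × N: 2 H
  1 × N (aromatic): no H
  Total hydrogens = 19.
Molecular formula: C14H19ClN2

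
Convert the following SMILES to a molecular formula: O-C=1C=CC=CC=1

C6H6O

Heavy atoms from the SMILES: 6 C, 1 O.
Implicit hydrogens by atom environment:
  5 × C (aromatic): 1 H each → 5
  1 × C (aromatic): no H
  1 × O: 1 H
  Total hydrogens = 6.
Molecular formula: C6H6O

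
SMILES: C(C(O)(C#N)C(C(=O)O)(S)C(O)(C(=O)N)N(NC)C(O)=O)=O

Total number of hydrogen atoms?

12

Hydrogens are implicit in SMILES; fill each atom to its normal valence:
  7 × C: no H
  4 × O: 1 H each → 4
  4 × O: no H
  2 × N: no H
  1 × C: 3 H
  1 × C: 1 H
  1 × N: 2 H
  1 × N: 1 H
  1 × S: 1 H
  Total hydrogens = 12.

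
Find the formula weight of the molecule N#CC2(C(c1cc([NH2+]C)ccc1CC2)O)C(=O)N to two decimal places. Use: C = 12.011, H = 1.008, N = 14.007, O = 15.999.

246.29

Molecular formula: C13H16N3O2+.
M = 13×12.011 + 16×1.008 + 3×14.007 + 2×15.999 = 246.29 g/mol.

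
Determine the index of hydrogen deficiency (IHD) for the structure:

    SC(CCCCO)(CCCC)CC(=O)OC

Molecular formula from the SMILES: C12H24O3S.
DoU = (2C + 2 + N − H − X)/2 = (2·12 + 2 + 0 − 24 − 0)/2 = 2/2 = 1.
(Structurally: 0 ring(s) + 1 π bond(s) = 1.)

1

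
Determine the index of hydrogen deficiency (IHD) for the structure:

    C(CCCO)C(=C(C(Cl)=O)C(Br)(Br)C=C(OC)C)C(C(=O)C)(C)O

4

Molecular formula from the SMILES: C16H23Br2ClO5.
DoU = (2C + 2 + N − H − X)/2 = (2·16 + 2 + 0 − 23 − 3)/2 = 8/2 = 4.
(Structurally: 0 ring(s) + 4 π bond(s) = 4.)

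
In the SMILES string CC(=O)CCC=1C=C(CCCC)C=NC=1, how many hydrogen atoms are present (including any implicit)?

Hydrogens are implicit in SMILES; fill each atom to its normal valence:
  5 × C: 2 H each → 10
  3 × C (aromatic): 1 H each → 3
  2 × C: 3 H each → 6
  2 × C (aromatic): no H
  1 × C: no H
  1 × N (aromatic): no H
  1 × O: no H
  Total hydrogens = 19.

19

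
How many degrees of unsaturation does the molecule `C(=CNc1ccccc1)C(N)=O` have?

Molecular formula from the SMILES: C9H10N2O.
DoU = (2C + 2 + N − H − X)/2 = (2·9 + 2 + 2 − 10 − 0)/2 = 12/2 = 6.
(Structurally: 1 ring(s) + 5 π bond(s) = 6.)

6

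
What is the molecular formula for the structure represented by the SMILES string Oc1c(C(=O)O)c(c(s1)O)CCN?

C7H9NO4S

Heavy atoms from the SMILES: 7 C, 1 N, 4 O, 1 S.
Implicit hydrogens by atom environment:
  4 × C (aromatic): no H
  3 × O: 1 H each → 3
  2 × C: 2 H each → 4
  1 × C: no H
  1 × N: 2 H
  1 × O: no H
  1 × S (aromatic): no H
  Total hydrogens = 9.
Molecular formula: C7H9NO4S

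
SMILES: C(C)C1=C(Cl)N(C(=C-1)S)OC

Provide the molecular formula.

Heavy atoms from the SMILES: 7 C, 1 Cl, 1 N, 1 O, 1 S.
Implicit hydrogens by atom environment:
  3 × C (aromatic): no H
  2 × C: 3 H each → 6
  1 × C: 2 H
  1 × C (aromatic): 1 H
  1 × Cl: no H
  1 × N (aromatic): no H
  1 × O: no H
  1 × S: 1 H
  Total hydrogens = 10.
Molecular formula: C7H10ClNOS

C7H10ClNOS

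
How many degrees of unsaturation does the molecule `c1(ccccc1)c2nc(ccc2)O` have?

8

Molecular formula from the SMILES: C11H9NO.
DoU = (2C + 2 + N − H − X)/2 = (2·11 + 2 + 1 − 9 − 0)/2 = 16/2 = 8.
(Structurally: 2 ring(s) + 6 π bond(s) = 8.)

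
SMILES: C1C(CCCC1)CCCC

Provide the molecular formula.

C10H20

Heavy atoms from the SMILES: 10 C.
Implicit hydrogens by atom environment:
  8 × C: 2 H each → 16
  1 × C: 3 H
  1 × C: 1 H
  Total hydrogens = 20.
Molecular formula: C10H20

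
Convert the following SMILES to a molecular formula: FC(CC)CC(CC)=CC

C9H17F

Heavy atoms from the SMILES: 9 C, 1 F.
Implicit hydrogens by atom environment:
  3 × C: 3 H each → 9
  3 × C: 2 H each → 6
  2 × C: 1 H each → 2
  1 × C: no H
  1 × F: no H
  Total hydrogens = 17.
Molecular formula: C9H17F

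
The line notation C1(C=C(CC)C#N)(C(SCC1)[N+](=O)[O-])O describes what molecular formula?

Heavy atoms from the SMILES: 9 C, 2 N, 3 O, 1 S.
Implicit hydrogens by atom environment:
  3 × C: 2 H each → 6
  3 × C: no H
  2 × C: 1 H each → 2
  1 × C: 3 H
  1 × N (charge +1): no H
  1 × N: no H
  1 × O: 1 H
  1 × O: no H
  1 × O (charge -1): no H
  1 × S: no H
  Total hydrogens = 12.
Molecular formula: C9H12N2O3S

C9H12N2O3S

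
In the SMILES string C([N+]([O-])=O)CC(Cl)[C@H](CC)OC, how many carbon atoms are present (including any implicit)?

The symbol for carbon appears 7 times in the SMILES. (Cl is a single chlorine, not C + l.)

7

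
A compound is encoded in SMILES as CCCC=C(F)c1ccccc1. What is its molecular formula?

Heavy atoms from the SMILES: 11 C, 1 F.
Implicit hydrogens by atom environment:
  5 × C (aromatic): 1 H each → 5
  2 × C: 2 H each → 4
  1 × C: 3 H
  1 × C: 1 H
  1 × C: no H
  1 × C (aromatic): no H
  1 × F: no H
  Total hydrogens = 13.
Molecular formula: C11H13F

C11H13F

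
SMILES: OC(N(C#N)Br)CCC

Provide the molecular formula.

Heavy atoms from the SMILES: 1 Br, 5 C, 2 N, 1 O.
Implicit hydrogens by atom environment:
  2 × C: 2 H each → 4
  2 × N: no H
  1 × Br: no H
  1 × C: 3 H
  1 × C: 1 H
  1 × C: no H
  1 × O: 1 H
  Total hydrogens = 9.
Molecular formula: C5H9BrN2O

C5H9BrN2O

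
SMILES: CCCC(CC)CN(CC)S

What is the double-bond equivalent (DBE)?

0

Molecular formula from the SMILES: C9H21NS.
DoU = (2C + 2 + N − H − X)/2 = (2·9 + 2 + 1 − 21 − 0)/2 = 0/2 = 0.
(Structurally: 0 ring(s) + 0 π bond(s) = 0.)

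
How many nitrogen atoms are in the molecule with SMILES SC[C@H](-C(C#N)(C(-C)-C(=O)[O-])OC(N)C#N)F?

3

The symbol for nitrogen appears 3 times in the SMILES.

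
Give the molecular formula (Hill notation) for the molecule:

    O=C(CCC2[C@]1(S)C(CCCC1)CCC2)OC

C14H24O2S

Heavy atoms from the SMILES: 14 C, 2 O, 1 S.
Implicit hydrogens by atom environment:
  9 × C: 2 H each → 18
  2 × C: 1 H each → 2
  2 × C: no H
  2 × O: no H
  1 × C: 3 H
  1 × S: 1 H
  Total hydrogens = 24.
Molecular formula: C14H24O2S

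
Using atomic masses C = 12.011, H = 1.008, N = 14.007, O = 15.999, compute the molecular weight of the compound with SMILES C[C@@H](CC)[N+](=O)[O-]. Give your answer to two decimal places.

Molecular formula: C4H9NO2.
M = 4×12.011 + 9×1.008 + 1×14.007 + 2×15.999 = 103.12 g/mol.

103.12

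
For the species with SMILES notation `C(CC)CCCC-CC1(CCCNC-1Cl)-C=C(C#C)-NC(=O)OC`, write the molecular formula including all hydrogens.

Heavy atoms from the SMILES: 19 C, 1 Cl, 2 N, 2 O.
Implicit hydrogens by atom environment:
  10 × C: 2 H each → 20
  4 × C: no H
  3 × C: 1 H each → 3
  2 × C: 3 H each → 6
  2 × N: 1 H each → 2
  2 × O: no H
  1 × Cl: no H
  Total hydrogens = 31.
Molecular formula: C19H31ClN2O2

C19H31ClN2O2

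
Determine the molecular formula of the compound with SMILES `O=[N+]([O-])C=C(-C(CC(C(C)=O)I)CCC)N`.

C10H17IN2O3

Heavy atoms from the SMILES: 10 C, 1 I, 2 N, 3 O.
Implicit hydrogens by atom environment:
  3 × C: 2 H each → 6
  3 × C: 1 H each → 3
  2 × C: 3 H each → 6
  2 × C: no H
  2 × O: no H
  1 × I: no H
  1 × N: 2 H
  1 × N (charge +1): no H
  1 × O (charge -1): no H
  Total hydrogens = 17.
Molecular formula: C10H17IN2O3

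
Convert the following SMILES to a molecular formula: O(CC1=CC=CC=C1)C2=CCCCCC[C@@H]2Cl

C15H19ClO

Heavy atoms from the SMILES: 15 C, 1 Cl, 1 O.
Implicit hydrogens by atom environment:
  6 × C: 2 H each → 12
  5 × C (aromatic): 1 H each → 5
  2 × C: 1 H each → 2
  1 × C: no H
  1 × C (aromatic): no H
  1 × Cl: no H
  1 × O: no H
  Total hydrogens = 19.
Molecular formula: C15H19ClO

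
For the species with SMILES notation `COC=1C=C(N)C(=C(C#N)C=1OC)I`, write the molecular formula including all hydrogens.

Heavy atoms from the SMILES: 9 C, 1 I, 2 N, 2 O.
Implicit hydrogens by atom environment:
  5 × C (aromatic): no H
  2 × C: 3 H each → 6
  2 × O: no H
  1 × C (aromatic): 1 H
  1 × C: no H
  1 × I: no H
  1 × N: 2 H
  1 × N: no H
  Total hydrogens = 9.
Molecular formula: C9H9IN2O2

C9H9IN2O2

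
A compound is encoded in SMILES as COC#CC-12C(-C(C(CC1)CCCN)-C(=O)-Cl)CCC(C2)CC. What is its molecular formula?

Heavy atoms from the SMILES: 19 C, 1 Cl, 1 N, 2 O.
Implicit hydrogens by atom environment:
  9 × C: 2 H each → 18
  4 × C: 1 H each → 4
  4 × C: no H
  2 × C: 3 H each → 6
  2 × O: no H
  1 × Cl: no H
  1 × N: 2 H
  Total hydrogens = 30.
Molecular formula: C19H30ClNO2

C19H30ClNO2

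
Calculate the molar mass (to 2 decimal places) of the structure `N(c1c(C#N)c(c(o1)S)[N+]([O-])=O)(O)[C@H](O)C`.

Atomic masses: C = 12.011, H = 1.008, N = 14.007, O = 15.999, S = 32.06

245.21

Molecular formula: C7H7N3O5S.
M = 7×12.011 + 7×1.008 + 3×14.007 + 5×15.999 + 1×32.06 = 245.21 g/mol.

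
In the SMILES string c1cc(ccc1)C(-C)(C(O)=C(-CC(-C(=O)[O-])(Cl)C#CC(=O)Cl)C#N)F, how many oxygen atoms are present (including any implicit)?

4

The symbol for oxygen appears 4 times in the SMILES.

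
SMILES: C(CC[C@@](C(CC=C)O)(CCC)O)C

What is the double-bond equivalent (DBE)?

1

Molecular formula from the SMILES: C12H24O2.
DoU = (2C + 2 + N − H − X)/2 = (2·12 + 2 + 0 − 24 − 0)/2 = 2/2 = 1.
(Structurally: 0 ring(s) + 1 π bond(s) = 1.)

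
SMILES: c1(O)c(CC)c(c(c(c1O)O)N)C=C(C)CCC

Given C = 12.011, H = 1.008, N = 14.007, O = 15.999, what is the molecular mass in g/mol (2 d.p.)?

251.33

Molecular formula: C14H21NO3.
M = 14×12.011 + 21×1.008 + 1×14.007 + 3×15.999 = 251.33 g/mol.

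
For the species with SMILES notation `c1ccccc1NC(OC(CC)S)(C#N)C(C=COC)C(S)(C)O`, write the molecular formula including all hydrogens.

C17H24N2O3S2

Heavy atoms from the SMILES: 17 C, 2 N, 3 O, 2 S.
Implicit hydrogens by atom environment:
  5 × C (aromatic): 1 H each → 5
  4 × C: 1 H each → 4
  3 × C: 3 H each → 9
  3 × C: no H
  2 × O: no H
  2 × S: 1 H each → 2
  1 × C: 2 H
  1 × C (aromatic): no H
  1 × N: 1 H
  1 × N: no H
  1 × O: 1 H
  Total hydrogens = 24.
Molecular formula: C17H24N2O3S2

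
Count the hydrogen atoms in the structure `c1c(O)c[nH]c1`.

5

Hydrogens are implicit in SMILES; fill each atom to its normal valence:
  3 × C (aromatic): 1 H each → 3
  1 × C (aromatic): no H
  1 × N (aromatic): 1 H
  1 × O: 1 H
  Total hydrogens = 5.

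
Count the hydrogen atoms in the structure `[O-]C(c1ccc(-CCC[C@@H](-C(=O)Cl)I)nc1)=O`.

10

Hydrogens are implicit in SMILES; fill each atom to its normal valence:
  3 × C: 2 H each → 6
  3 × C (aromatic): 1 H each → 3
  2 × C (aromatic): no H
  2 × C: no H
  2 × O: no H
  1 × C: 1 H
  1 × Cl: no H
  1 × I: no H
  1 × N (aromatic): no H
  1 × O (charge -1): no H
  Total hydrogens = 10.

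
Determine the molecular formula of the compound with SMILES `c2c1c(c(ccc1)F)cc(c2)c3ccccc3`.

Heavy atoms from the SMILES: 16 C, 1 F.
Implicit hydrogens by atom environment:
  11 × C (aromatic): 1 H each → 11
  5 × C (aromatic): no H
  1 × F: no H
  Total hydrogens = 11.
Molecular formula: C16H11F

C16H11F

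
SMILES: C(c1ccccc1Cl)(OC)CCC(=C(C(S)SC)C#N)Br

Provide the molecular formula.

Heavy atoms from the SMILES: 1 Br, 15 C, 1 Cl, 1 N, 1 O, 2 S.
Implicit hydrogens by atom environment:
  4 × C (aromatic): 1 H each → 4
  3 × C: no H
  2 × C: 3 H each → 6
  2 × C: 2 H each → 4
  2 × C: 1 H each → 2
  2 × C (aromatic): no H
  1 × Br: no H
  1 × Cl: no H
  1 × N: no H
  1 × O: no H
  1 × S: 1 H
  1 × S: no H
  Total hydrogens = 17.
Molecular formula: C15H17BrClNOS2

C15H17BrClNOS2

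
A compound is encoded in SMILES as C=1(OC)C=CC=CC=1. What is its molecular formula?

Heavy atoms from the SMILES: 7 C, 1 O.
Implicit hydrogens by atom environment:
  5 × C (aromatic): 1 H each → 5
  1 × C: 3 H
  1 × C (aromatic): no H
  1 × O: no H
  Total hydrogens = 8.
Molecular formula: C7H8O

C7H8O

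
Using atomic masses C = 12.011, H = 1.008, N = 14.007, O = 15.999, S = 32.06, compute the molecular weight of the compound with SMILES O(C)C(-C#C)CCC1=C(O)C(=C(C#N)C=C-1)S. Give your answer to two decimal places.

Molecular formula: C13H13NO2S.
M = 13×12.011 + 13×1.008 + 1×14.007 + 2×15.999 + 1×32.06 = 247.31 g/mol.

247.31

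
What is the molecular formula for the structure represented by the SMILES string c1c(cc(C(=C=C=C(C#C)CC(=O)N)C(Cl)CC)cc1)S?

Heavy atoms from the SMILES: 17 C, 1 Cl, 1 N, 1 O, 1 S.
Implicit hydrogens by atom environment:
  6 × C: no H
  4 × C (aromatic): 1 H each → 4
  2 × C: 2 H each → 4
  2 × C: 1 H each → 2
  2 × C (aromatic): no H
  1 × C: 3 H
  1 × Cl: no H
  1 × N: 2 H
  1 × O: no H
  1 × S: 1 H
  Total hydrogens = 16.
Molecular formula: C17H16ClNOS

C17H16ClNOS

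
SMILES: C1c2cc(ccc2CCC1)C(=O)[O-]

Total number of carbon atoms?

The symbol for carbon appears 11 times in the SMILES. Lowercase c denotes aromatic carbon and counts toward C.

11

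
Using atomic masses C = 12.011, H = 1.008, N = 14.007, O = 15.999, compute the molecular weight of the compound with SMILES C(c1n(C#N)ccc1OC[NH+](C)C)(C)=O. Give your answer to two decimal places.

Molecular formula: C10H14N3O2+.
M = 10×12.011 + 14×1.008 + 3×14.007 + 2×15.999 = 208.24 g/mol.

208.24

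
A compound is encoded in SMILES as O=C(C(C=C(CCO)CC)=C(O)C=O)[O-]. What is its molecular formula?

C10H13O5-

Heavy atoms from the SMILES: 10 C, 5 O.
Implicit hydrogens by atom environment:
  4 × C: no H
  3 × C: 2 H each → 6
  2 × C: 1 H each → 2
  2 × O: 1 H each → 2
  2 × O: no H
  1 × C: 3 H
  1 × O (charge -1): no H
  Total hydrogens = 13.
Net charge -1.
Molecular formula: C10H13O5-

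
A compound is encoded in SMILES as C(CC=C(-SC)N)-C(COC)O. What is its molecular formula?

C8H17NO2S

Heavy atoms from the SMILES: 8 C, 1 N, 2 O, 1 S.
Implicit hydrogens by atom environment:
  3 × C: 2 H each → 6
  2 × C: 3 H each → 6
  2 × C: 1 H each → 2
  1 × C: no H
  1 × N: 2 H
  1 × O: 1 H
  1 × O: no H
  1 × S: no H
  Total hydrogens = 17.
Molecular formula: C8H17NO2S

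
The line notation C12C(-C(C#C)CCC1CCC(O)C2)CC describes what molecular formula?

C14H22O

Heavy atoms from the SMILES: 14 C, 1 O.
Implicit hydrogens by atom environment:
  6 × C: 2 H each → 12
  6 × C: 1 H each → 6
  1 × C: 3 H
  1 × C: no H
  1 × O: 1 H
  Total hydrogens = 22.
Molecular formula: C14H22O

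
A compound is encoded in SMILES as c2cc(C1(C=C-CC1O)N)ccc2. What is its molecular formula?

C11H13NO

Heavy atoms from the SMILES: 11 C, 1 N, 1 O.
Implicit hydrogens by atom environment:
  5 × C (aromatic): 1 H each → 5
  3 × C: 1 H each → 3
  1 × C: 2 H
  1 × C: no H
  1 × C (aromatic): no H
  1 × N: 2 H
  1 × O: 1 H
  Total hydrogens = 13.
Molecular formula: C11H13NO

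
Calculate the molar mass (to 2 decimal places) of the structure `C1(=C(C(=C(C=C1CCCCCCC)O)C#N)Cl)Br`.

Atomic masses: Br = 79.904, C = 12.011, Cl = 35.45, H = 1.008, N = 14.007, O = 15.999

Molecular formula: C14H17BrClNO.
M = 1×79.904 + 14×12.011 + 1×35.45 + 17×1.008 + 1×14.007 + 1×15.999 = 330.65 g/mol.

330.65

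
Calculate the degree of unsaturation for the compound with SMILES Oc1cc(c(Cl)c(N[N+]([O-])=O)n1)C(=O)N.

6

Molecular formula from the SMILES: C6H5ClN4O4.
DoU = (2C + 2 + N − H − X)/2 = (2·6 + 2 + 4 − 5 − 1)/2 = 12/2 = 6.
(Structurally: 1 ring(s) + 5 π bond(s) = 6.)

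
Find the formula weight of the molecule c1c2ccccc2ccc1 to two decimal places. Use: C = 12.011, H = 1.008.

Molecular formula: C10H8.
M = 10×12.011 + 8×1.008 = 128.17 g/mol.

128.17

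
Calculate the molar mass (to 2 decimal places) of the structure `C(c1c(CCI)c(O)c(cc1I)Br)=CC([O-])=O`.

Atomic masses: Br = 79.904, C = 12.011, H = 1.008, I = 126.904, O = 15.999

521.89

Molecular formula: C11H8BrI2O3-.
M = 1×79.904 + 11×12.011 + 8×1.008 + 2×126.904 + 3×15.999 = 521.89 g/mol.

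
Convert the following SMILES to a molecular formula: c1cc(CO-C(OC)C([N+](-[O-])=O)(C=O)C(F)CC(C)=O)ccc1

C15H18FNO6

Heavy atoms from the SMILES: 15 C, 1 F, 1 N, 6 O.
Implicit hydrogens by atom environment:
  5 × C (aromatic): 1 H each → 5
  5 × O: no H
  3 × C: 1 H each → 3
  2 × C: 3 H each → 6
  2 × C: 2 H each → 4
  2 × C: no H
  1 × C (aromatic): no H
  1 × F: no H
  1 × N (charge +1): no H
  1 × O (charge -1): no H
  Total hydrogens = 18.
Molecular formula: C15H18FNO6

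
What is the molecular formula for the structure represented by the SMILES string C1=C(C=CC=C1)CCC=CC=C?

Heavy atoms from the SMILES: 12 C.
Implicit hydrogens by atom environment:
  5 × C (aromatic): 1 H each → 5
  3 × C: 2 H each → 6
  3 × C: 1 H each → 3
  1 × C (aromatic): no H
  Total hydrogens = 14.
Molecular formula: C12H14

C12H14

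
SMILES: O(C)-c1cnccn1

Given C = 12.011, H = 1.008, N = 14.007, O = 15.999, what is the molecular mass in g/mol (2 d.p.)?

Molecular formula: C5H6N2O.
M = 5×12.011 + 6×1.008 + 2×14.007 + 1×15.999 = 110.12 g/mol.

110.12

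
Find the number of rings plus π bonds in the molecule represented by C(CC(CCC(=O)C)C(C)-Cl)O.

1

Molecular formula from the SMILES: C9H17ClO2.
DoU = (2C + 2 + N − H − X)/2 = (2·9 + 2 + 0 − 17 − 1)/2 = 2/2 = 1.
(Structurally: 0 ring(s) + 1 π bond(s) = 1.)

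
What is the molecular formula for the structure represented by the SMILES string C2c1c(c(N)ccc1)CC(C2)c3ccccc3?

C16H17N

Heavy atoms from the SMILES: 16 C, 1 N.
Implicit hydrogens by atom environment:
  8 × C (aromatic): 1 H each → 8
  4 × C (aromatic): no H
  3 × C: 2 H each → 6
  1 × C: 1 H
  1 × N: 2 H
  Total hydrogens = 17.
Molecular formula: C16H17N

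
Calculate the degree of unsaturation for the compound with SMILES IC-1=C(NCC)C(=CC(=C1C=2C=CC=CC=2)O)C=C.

9

Molecular formula from the SMILES: C16H16INO.
DoU = (2C + 2 + N − H − X)/2 = (2·16 + 2 + 1 − 16 − 1)/2 = 18/2 = 9.
(Structurally: 2 ring(s) + 7 π bond(s) = 9.)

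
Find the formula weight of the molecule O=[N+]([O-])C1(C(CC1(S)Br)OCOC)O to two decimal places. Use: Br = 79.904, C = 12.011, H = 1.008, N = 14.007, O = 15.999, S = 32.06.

288.11

Molecular formula: C6H10BrNO5S.
M = 1×79.904 + 6×12.011 + 10×1.008 + 1×14.007 + 5×15.999 + 1×32.06 = 288.11 g/mol.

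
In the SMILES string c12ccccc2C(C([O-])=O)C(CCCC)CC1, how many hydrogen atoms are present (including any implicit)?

Hydrogens are implicit in SMILES; fill each atom to its normal valence:
  5 × C: 2 H each → 10
  4 × C (aromatic): 1 H each → 4
  2 × C: 1 H each → 2
  2 × C (aromatic): no H
  1 × C: 3 H
  1 × C: no H
  1 × O: no H
  1 × O (charge -1): no H
  Total hydrogens = 19.

19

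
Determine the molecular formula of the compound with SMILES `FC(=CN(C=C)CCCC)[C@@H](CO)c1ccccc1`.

Heavy atoms from the SMILES: 16 C, 1 F, 1 N, 1 O.
Implicit hydrogens by atom environment:
  5 × C: 2 H each → 10
  5 × C (aromatic): 1 H each → 5
  3 × C: 1 H each → 3
  1 × C: 3 H
  1 × C: no H
  1 × C (aromatic): no H
  1 × F: no H
  1 × N: no H
  1 × O: 1 H
  Total hydrogens = 22.
Molecular formula: C16H22FNO

C16H22FNO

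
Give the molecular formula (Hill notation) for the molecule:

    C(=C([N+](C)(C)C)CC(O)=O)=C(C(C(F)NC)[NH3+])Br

Heavy atoms from the SMILES: 1 Br, 11 C, 1 F, 3 N, 2 O.
Implicit hydrogens by atom environment:
  4 × C: 3 H each → 12
  4 × C: no H
  2 × C: 1 H each → 2
  1 × Br: no H
  1 × C: 2 H
  1 × F: no H
  1 × N (charge +1): 3 H
  1 × N: 1 H
  1 × N (charge +1): no H
  1 × O: 1 H
  1 × O: no H
  Total hydrogens = 21.
Net charge +2.
Molecular formula: [C11H21BrFN3O2]2+

[C11H21BrFN3O2]2+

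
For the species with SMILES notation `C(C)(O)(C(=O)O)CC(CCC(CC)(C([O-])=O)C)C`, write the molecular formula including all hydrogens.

Heavy atoms from the SMILES: 13 C, 5 O.
Implicit hydrogens by atom environment:
  4 × C: 3 H each → 12
  4 × C: 2 H each → 8
  4 × C: no H
  2 × O: 1 H each → 2
  2 × O: no H
  1 × C: 1 H
  1 × O (charge -1): no H
  Total hydrogens = 23.
Net charge -1.
Molecular formula: C13H23O5-

C13H23O5-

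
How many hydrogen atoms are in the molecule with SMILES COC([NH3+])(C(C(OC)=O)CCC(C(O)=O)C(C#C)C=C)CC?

Hydrogens are implicit in SMILES; fill each atom to its normal valence:
  5 × C: 1 H each → 5
  4 × C: 2 H each → 8
  4 × C: no H
  4 × O: no H
  3 × C: 3 H each → 9
  1 × N (charge +1): 3 H
  1 × O: 1 H
  Total hydrogens = 26.

26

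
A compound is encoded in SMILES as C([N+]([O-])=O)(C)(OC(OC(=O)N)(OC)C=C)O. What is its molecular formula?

Heavy atoms from the SMILES: 7 C, 2 N, 7 O.
Implicit hydrogens by atom environment:
  5 × O: no H
  3 × C: no H
  2 × C: 3 H each → 6
  1 × C: 2 H
  1 × C: 1 H
  1 × N: 2 H
  1 × N (charge +1): no H
  1 × O: 1 H
  1 × O (charge -1): no H
  Total hydrogens = 12.
Molecular formula: C7H12N2O7

C7H12N2O7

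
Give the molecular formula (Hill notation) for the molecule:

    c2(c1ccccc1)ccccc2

C12H10

Heavy atoms from the SMILES: 12 C.
Implicit hydrogens by atom environment:
  10 × C (aromatic): 1 H each → 10
  2 × C (aromatic): no H
  Total hydrogens = 10.
Molecular formula: C12H10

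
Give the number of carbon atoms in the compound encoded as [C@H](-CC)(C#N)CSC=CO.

7

The symbol for carbon appears 7 times in the SMILES.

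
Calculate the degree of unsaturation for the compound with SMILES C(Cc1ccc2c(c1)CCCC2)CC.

Molecular formula from the SMILES: C14H20.
DoU = (2C + 2 + N − H − X)/2 = (2·14 + 2 + 0 − 20 − 0)/2 = 10/2 = 5.
(Structurally: 2 ring(s) + 3 π bond(s) = 5.)

5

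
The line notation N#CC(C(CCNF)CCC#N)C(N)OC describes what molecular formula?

Heavy atoms from the SMILES: 10 C, 1 F, 4 N, 1 O.
Implicit hydrogens by atom environment:
  4 × C: 2 H each → 8
  3 × C: 1 H each → 3
  2 × C: no H
  2 × N: no H
  1 × C: 3 H
  1 × F: no H
  1 × N: 2 H
  1 × N: 1 H
  1 × O: no H
  Total hydrogens = 17.
Molecular formula: C10H17FN4O

C10H17FN4O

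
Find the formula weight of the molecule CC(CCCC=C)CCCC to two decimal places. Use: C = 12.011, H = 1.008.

154.30

Molecular formula: C11H22.
M = 11×12.011 + 22×1.008 = 154.30 g/mol.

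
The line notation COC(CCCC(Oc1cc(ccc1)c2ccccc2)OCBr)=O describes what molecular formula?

C19H21BrO4

Heavy atoms from the SMILES: 1 Br, 19 C, 4 O.
Implicit hydrogens by atom environment:
  9 × C (aromatic): 1 H each → 9
  4 × C: 2 H each → 8
  4 × O: no H
  3 × C (aromatic): no H
  1 × Br: no H
  1 × C: 3 H
  1 × C: 1 H
  1 × C: no H
  Total hydrogens = 21.
Molecular formula: C19H21BrO4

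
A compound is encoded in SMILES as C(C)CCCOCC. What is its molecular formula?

C7H16O

Heavy atoms from the SMILES: 7 C, 1 O.
Implicit hydrogens by atom environment:
  5 × C: 2 H each → 10
  2 × C: 3 H each → 6
  1 × O: no H
  Total hydrogens = 16.
Molecular formula: C7H16O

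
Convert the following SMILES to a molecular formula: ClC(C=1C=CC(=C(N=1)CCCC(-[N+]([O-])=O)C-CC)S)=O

C13H17ClN2O3S

Heavy atoms from the SMILES: 13 C, 1 Cl, 2 N, 3 O, 1 S.
Implicit hydrogens by atom environment:
  5 × C: 2 H each → 10
  3 × C (aromatic): no H
  2 × C (aromatic): 1 H each → 2
  2 × O: no H
  1 × C: 3 H
  1 × C: 1 H
  1 × C: no H
  1 × Cl: no H
  1 × N (aromatic): no H
  1 × N (charge +1): no H
  1 × O (charge -1): no H
  1 × S: 1 H
  Total hydrogens = 17.
Molecular formula: C13H17ClN2O3S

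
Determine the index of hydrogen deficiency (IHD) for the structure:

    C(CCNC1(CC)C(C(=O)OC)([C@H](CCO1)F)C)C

2

Molecular formula from the SMILES: C14H26FNO3.
DoU = (2C + 2 + N − H − X)/2 = (2·14 + 2 + 1 − 26 − 1)/2 = 4/2 = 2.
(Structurally: 1 ring(s) + 1 π bond(s) = 2.)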